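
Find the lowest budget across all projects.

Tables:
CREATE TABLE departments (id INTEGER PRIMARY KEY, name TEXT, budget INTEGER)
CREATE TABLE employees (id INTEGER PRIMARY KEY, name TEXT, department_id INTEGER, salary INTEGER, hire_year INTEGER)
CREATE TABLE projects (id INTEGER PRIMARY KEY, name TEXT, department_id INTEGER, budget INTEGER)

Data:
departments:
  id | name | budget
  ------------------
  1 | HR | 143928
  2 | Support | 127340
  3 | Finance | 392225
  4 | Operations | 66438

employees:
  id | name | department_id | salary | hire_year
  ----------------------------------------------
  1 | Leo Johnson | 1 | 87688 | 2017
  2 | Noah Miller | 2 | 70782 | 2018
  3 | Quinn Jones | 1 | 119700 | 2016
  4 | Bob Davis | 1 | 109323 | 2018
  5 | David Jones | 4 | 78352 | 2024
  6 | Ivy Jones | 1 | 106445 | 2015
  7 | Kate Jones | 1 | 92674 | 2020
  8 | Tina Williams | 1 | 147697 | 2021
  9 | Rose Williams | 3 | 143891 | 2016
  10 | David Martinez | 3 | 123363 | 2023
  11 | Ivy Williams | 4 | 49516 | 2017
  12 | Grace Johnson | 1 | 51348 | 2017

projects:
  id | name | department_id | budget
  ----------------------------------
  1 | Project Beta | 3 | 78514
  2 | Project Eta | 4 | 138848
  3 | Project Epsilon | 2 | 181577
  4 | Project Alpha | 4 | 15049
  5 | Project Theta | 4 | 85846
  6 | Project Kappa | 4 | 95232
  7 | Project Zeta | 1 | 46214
SELECT MIN(budget) FROM projects

Execution result:
15049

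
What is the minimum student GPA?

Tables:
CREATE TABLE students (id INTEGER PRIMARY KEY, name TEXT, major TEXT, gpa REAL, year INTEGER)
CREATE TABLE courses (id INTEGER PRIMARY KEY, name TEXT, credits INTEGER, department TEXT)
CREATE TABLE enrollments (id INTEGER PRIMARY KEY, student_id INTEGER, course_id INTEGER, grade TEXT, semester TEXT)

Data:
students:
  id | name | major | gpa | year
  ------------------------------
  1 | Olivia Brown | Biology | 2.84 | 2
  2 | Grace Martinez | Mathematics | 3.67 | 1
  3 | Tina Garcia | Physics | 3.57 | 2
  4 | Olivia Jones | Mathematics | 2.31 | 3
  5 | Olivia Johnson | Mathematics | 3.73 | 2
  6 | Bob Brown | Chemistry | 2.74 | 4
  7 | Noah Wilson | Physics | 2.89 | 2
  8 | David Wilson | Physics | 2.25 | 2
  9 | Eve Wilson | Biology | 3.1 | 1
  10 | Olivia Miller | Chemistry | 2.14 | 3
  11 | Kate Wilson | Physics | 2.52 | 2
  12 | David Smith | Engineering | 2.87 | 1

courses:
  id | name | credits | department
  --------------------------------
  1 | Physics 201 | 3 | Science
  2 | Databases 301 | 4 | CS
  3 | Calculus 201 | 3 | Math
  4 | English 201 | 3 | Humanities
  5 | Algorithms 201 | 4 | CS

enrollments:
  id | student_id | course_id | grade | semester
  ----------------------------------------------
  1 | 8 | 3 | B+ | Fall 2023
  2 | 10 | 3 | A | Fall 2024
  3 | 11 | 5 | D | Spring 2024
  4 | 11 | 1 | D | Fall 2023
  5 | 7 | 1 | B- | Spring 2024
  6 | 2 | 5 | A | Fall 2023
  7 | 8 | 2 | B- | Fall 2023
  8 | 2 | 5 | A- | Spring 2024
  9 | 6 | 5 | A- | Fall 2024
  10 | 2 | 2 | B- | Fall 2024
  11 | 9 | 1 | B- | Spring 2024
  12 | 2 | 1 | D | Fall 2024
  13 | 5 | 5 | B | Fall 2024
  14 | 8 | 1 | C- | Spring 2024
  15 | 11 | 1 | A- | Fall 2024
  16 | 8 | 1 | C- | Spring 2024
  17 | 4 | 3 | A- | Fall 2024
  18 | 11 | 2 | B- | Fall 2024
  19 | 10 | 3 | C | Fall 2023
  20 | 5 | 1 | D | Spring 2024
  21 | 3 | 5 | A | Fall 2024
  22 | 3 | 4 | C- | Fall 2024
SELECT MIN(gpa) FROM students

Execution result:
2.14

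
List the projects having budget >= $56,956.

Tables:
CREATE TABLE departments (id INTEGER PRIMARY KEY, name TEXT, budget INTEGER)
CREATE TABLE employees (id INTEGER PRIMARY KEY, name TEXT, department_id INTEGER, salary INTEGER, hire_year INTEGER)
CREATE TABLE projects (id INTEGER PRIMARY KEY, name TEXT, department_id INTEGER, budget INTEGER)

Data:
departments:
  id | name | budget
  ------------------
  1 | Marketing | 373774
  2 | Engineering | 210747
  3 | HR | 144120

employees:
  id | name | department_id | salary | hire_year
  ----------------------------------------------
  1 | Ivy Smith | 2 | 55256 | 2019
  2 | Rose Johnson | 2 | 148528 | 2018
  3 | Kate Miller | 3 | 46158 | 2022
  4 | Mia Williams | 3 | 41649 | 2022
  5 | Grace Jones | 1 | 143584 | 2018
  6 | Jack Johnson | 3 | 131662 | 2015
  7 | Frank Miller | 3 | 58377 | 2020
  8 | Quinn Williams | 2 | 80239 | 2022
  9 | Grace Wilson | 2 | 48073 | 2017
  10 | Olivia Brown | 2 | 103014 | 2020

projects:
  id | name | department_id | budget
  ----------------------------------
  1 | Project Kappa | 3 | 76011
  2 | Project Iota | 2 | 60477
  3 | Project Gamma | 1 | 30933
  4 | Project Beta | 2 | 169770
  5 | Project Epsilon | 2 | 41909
SELECT name, budget FROM projects WHERE budget >= 56956

Execution result:
name | budget
Project Kappa | 76011
Project Iota | 60477
Project Beta | 169770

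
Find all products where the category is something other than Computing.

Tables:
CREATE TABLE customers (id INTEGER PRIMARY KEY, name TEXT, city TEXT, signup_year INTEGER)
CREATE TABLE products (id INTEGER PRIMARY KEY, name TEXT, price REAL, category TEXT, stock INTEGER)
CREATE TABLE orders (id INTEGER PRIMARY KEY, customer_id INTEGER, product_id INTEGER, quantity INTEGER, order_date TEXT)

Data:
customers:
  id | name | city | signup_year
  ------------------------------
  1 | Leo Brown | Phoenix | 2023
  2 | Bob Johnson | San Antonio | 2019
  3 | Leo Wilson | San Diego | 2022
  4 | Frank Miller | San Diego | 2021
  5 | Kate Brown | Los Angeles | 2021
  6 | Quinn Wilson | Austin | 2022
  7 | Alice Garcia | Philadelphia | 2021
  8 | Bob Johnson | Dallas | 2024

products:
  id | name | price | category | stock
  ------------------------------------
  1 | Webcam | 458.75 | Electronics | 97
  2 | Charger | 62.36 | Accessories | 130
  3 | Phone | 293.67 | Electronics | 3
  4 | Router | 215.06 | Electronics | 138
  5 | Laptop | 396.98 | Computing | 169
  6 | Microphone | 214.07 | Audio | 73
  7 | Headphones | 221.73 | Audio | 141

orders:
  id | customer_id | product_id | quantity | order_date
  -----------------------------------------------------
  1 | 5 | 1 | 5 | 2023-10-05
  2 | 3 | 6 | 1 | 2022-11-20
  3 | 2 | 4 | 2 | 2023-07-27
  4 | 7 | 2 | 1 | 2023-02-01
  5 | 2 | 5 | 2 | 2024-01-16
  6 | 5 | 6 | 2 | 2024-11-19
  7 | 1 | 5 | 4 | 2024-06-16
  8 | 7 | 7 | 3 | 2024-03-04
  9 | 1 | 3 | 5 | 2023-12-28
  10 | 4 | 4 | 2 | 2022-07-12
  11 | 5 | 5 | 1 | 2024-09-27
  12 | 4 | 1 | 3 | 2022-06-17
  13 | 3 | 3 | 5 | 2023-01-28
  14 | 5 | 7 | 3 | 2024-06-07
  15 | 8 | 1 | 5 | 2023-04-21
SELECT name, category FROM products WHERE category <> 'Computing'

Execution result:
name | category
Webcam | Electronics
Charger | Accessories
Phone | Electronics
Router | Electronics
Microphone | Audio
Headphones | Audio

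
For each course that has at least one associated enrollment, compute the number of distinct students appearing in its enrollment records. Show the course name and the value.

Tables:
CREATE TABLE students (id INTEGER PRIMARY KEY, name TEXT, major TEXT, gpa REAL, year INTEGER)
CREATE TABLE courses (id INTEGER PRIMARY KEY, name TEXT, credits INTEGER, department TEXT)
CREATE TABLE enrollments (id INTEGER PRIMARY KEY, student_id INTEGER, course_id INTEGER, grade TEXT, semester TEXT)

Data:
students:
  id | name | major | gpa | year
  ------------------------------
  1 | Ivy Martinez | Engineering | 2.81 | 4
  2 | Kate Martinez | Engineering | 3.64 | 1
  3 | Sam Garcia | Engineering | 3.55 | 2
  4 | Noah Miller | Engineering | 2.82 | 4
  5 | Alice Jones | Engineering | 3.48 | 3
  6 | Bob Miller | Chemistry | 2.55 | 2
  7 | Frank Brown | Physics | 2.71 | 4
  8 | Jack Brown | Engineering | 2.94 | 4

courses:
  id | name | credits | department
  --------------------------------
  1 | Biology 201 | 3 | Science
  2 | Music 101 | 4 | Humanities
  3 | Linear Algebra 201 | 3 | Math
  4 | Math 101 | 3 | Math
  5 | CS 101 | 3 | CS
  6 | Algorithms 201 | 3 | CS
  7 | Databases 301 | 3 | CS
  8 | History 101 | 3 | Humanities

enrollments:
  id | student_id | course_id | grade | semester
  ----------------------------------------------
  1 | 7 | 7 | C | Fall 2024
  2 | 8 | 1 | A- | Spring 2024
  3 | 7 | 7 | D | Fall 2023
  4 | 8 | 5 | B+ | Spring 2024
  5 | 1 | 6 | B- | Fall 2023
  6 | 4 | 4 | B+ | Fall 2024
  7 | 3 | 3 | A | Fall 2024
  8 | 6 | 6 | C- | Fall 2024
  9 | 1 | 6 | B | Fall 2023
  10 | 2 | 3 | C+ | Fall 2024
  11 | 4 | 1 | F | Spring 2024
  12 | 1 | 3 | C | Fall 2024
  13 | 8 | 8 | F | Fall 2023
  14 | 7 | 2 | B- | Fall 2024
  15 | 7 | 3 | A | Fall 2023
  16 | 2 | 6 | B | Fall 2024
SELECT p.name, COUNT(DISTINCT c.student_id) AS distinct_student_count FROM enrollments c JOIN courses p ON c.course_id = p.id GROUP BY p.id, p.name

Execution result:
name | distinct_student_count
Biology 201 | 2
Music 101 | 1
Linear Algebra 201 | 4
Math 101 | 1
CS 101 | 1
Algorithms 201 | 3
Databases 301 | 1
History 101 | 1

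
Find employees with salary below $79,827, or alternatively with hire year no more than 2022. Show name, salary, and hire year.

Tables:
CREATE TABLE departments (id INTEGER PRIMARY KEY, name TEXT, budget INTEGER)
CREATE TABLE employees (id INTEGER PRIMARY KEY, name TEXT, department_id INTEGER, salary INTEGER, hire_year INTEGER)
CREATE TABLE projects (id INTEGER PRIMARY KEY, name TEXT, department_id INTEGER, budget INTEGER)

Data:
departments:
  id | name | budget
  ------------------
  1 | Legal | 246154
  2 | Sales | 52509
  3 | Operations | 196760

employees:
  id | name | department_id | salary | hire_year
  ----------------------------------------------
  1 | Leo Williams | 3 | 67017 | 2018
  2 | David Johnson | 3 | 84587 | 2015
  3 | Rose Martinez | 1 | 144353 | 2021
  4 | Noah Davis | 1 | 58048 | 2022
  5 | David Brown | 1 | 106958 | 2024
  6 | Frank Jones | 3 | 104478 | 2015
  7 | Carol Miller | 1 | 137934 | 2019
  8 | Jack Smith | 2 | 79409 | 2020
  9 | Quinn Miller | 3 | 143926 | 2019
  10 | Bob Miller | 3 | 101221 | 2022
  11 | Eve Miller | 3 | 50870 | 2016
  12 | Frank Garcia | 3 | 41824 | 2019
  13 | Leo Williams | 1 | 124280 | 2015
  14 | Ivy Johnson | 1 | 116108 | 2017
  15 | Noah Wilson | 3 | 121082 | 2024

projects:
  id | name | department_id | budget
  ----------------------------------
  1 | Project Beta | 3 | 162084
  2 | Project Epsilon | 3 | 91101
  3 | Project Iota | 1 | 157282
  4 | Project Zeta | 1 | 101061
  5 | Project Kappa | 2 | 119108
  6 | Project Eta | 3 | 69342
SELECT name, salary, hire_year FROM employees WHERE salary < 79827 OR hire_year <= 2022

Execution result:
name | salary | hire_year
Leo Williams | 67017 | 2018
David Johnson | 84587 | 2015
Rose Martinez | 144353 | 2021
Noah Davis | 58048 | 2022
Frank Jones | 104478 | 2015
Carol Miller | 137934 | 2019
Jack Smith | 79409 | 2020
Quinn Miller | 143926 | 2019
Bob Miller | 101221 | 2022
Eve Miller | 50870 | 2016
Frank Garcia | 41824 | 2019
Leo Williams | 124280 | 2015
Ivy Johnson | 116108 | 2017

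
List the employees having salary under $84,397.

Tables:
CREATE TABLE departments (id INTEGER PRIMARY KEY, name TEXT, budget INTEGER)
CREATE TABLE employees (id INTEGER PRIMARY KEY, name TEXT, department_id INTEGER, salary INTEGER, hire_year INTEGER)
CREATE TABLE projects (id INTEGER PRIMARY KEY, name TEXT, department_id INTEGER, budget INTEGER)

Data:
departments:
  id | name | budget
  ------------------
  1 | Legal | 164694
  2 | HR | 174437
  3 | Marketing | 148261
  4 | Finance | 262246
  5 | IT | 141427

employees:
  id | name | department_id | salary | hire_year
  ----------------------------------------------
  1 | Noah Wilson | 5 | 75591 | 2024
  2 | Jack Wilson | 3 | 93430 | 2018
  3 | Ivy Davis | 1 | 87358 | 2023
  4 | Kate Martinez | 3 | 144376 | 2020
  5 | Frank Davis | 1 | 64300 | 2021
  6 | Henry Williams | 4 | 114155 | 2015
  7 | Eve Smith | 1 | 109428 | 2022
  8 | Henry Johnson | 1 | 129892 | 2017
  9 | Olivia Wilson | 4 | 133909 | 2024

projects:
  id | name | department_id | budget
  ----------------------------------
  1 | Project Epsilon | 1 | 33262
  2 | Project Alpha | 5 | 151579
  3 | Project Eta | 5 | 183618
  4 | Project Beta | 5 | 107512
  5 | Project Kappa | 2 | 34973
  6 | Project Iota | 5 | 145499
SELECT name, salary FROM employees WHERE salary < 84397

Execution result:
name | salary
Noah Wilson | 75591
Frank Davis | 64300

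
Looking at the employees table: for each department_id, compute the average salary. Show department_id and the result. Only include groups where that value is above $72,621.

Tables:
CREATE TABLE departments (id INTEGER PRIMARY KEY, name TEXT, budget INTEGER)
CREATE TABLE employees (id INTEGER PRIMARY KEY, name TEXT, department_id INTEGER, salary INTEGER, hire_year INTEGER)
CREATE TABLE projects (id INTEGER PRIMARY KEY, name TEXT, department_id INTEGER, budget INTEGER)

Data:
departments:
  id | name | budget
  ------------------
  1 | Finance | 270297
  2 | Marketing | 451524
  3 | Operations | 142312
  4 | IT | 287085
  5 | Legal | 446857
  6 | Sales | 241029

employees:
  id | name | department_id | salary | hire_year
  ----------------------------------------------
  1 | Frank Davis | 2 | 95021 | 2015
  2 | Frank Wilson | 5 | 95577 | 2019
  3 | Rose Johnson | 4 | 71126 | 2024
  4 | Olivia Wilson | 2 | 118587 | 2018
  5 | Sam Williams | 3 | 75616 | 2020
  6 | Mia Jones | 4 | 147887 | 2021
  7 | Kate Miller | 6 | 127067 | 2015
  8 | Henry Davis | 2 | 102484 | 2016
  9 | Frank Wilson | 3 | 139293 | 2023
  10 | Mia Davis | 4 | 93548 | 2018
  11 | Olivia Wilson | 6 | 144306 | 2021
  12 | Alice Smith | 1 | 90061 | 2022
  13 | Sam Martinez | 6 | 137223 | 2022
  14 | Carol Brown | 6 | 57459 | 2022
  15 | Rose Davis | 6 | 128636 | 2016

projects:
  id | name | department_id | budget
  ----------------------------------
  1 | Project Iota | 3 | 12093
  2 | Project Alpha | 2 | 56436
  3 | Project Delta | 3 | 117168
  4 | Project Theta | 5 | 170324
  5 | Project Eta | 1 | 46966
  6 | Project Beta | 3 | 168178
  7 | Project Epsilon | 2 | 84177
SELECT department_id, AVG(salary) AS avg_salary FROM employees GROUP BY department_id HAVING AVG(salary) > 72621

Execution result:
department_id | avg_salary
1 | 90061.00
2 | 105364.00
3 | 107454.50
4 | 104187.00
5 | 95577.00
6 | 118938.20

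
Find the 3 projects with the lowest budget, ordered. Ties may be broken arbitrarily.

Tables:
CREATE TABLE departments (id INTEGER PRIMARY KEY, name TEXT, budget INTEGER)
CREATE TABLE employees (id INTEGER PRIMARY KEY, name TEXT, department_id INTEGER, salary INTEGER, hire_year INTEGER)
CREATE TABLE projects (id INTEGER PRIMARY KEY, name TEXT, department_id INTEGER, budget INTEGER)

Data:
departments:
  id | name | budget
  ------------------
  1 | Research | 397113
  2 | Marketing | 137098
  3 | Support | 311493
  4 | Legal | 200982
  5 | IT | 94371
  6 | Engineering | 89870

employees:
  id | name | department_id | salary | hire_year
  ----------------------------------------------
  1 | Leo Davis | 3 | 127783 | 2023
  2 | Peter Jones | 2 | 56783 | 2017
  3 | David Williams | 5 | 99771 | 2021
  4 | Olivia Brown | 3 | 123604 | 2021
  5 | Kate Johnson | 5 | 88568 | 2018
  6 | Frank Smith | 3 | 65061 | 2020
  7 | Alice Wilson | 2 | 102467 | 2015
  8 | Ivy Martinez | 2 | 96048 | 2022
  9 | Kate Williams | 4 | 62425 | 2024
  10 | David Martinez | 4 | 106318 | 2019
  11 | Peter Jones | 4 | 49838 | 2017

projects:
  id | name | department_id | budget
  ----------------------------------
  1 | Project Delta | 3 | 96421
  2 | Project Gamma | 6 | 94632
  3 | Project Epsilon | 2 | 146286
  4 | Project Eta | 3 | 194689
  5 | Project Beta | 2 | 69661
SELECT name, budget FROM projects ORDER BY budget ASC LIMIT 3

Execution result:
name | budget
Project Beta | 69661
Project Gamma | 94632
Project Delta | 96421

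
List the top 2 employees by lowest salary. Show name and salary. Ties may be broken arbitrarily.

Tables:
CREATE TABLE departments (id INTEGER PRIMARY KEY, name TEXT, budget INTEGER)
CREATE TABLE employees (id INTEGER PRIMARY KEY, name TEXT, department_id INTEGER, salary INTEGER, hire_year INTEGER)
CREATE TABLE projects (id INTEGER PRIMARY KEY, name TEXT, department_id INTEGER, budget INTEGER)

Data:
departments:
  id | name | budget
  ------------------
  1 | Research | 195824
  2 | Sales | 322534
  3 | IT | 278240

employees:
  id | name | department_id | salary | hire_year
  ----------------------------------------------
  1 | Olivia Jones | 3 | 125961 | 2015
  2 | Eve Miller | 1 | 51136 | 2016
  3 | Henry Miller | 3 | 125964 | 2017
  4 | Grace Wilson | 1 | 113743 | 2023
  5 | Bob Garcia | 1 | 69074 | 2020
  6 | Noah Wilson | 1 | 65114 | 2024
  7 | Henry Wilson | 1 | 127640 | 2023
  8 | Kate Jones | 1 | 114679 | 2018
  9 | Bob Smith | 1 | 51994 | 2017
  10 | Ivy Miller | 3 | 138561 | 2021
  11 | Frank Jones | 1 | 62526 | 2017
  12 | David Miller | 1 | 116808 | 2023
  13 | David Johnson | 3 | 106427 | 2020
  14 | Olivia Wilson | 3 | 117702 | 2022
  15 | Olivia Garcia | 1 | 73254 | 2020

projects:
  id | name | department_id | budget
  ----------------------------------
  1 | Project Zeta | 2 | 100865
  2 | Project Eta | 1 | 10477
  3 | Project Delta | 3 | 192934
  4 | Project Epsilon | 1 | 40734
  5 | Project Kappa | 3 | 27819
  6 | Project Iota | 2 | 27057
SELECT name, salary FROM employees ORDER BY salary ASC LIMIT 2

Execution result:
name | salary
Eve Miller | 51136
Bob Smith | 51994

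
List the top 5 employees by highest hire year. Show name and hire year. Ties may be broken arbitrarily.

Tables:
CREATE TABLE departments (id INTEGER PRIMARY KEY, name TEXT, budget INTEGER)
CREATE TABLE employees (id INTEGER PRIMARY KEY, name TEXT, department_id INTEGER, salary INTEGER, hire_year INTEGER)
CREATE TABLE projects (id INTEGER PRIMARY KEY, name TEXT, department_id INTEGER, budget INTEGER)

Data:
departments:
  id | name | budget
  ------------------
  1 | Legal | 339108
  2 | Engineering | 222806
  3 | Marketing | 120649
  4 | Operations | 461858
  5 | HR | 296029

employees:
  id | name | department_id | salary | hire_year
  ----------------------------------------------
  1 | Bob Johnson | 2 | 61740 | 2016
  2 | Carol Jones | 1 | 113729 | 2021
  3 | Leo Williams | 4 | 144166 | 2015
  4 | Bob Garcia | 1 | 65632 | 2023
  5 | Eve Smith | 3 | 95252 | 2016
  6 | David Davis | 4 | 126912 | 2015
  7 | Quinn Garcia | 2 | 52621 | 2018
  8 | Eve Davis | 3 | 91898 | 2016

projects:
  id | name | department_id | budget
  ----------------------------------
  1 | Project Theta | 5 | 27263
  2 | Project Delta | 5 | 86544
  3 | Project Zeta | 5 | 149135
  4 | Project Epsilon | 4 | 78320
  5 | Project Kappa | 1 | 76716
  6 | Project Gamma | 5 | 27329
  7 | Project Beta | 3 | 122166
SELECT name, hire_year FROM employees ORDER BY hire_year DESC LIMIT 5

Execution result:
name | hire_year
Bob Garcia | 2023
Carol Jones | 2021
Quinn Garcia | 2018
Bob Johnson | 2016
Eve Smith | 2016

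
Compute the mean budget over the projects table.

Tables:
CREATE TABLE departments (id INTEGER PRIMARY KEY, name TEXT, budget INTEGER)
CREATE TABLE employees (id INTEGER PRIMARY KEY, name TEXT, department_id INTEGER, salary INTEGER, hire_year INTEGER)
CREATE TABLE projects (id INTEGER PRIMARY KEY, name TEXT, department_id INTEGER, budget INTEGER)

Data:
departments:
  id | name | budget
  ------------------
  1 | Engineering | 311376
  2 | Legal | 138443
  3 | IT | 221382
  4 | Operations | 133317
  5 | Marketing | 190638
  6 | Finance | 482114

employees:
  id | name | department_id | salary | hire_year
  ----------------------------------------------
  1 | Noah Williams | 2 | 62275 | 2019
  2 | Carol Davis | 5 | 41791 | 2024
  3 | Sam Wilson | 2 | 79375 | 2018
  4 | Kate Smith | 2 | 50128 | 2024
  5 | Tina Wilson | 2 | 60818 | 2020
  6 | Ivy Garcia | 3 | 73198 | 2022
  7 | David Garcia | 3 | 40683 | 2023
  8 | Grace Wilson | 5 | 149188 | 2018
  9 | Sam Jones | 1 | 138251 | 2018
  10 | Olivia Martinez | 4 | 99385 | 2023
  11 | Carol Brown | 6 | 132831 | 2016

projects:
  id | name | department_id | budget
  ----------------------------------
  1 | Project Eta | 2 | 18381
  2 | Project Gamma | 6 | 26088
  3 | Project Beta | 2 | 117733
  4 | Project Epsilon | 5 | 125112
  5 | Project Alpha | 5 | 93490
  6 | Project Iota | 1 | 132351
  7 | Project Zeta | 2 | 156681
SELECT AVG(budget) FROM projects

Execution result:
95690.86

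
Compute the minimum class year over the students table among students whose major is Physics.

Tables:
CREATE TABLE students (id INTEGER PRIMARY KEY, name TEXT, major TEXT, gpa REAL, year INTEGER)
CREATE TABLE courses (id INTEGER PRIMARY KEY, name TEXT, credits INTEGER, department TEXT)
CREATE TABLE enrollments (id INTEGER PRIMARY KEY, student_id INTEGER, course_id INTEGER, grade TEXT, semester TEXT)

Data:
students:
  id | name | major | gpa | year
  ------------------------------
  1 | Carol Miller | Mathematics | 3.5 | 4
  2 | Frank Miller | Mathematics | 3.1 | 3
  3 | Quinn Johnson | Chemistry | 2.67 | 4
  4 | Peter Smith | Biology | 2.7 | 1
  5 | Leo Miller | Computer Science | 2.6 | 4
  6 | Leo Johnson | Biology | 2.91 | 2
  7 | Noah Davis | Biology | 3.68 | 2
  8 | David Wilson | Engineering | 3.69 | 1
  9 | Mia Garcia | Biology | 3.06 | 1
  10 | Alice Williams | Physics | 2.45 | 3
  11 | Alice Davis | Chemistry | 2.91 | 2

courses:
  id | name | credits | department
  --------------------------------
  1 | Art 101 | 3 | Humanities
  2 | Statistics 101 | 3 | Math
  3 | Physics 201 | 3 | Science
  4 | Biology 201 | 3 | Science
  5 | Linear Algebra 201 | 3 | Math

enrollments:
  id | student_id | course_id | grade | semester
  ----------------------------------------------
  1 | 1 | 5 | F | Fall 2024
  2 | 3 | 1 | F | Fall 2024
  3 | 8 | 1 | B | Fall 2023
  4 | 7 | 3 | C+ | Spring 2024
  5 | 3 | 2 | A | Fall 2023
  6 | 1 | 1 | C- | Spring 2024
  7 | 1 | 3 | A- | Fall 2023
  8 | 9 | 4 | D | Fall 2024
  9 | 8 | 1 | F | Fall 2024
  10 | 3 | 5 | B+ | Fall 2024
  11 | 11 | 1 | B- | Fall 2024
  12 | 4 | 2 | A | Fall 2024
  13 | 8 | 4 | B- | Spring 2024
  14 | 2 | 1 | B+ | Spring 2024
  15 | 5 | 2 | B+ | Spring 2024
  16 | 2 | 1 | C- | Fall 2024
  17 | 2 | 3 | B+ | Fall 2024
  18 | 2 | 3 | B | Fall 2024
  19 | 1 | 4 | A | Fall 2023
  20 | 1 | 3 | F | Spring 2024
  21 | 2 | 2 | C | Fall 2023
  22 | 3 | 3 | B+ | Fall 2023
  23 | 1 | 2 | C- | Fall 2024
SELECT MIN(year) FROM students WHERE major = 'Physics'

Execution result:
3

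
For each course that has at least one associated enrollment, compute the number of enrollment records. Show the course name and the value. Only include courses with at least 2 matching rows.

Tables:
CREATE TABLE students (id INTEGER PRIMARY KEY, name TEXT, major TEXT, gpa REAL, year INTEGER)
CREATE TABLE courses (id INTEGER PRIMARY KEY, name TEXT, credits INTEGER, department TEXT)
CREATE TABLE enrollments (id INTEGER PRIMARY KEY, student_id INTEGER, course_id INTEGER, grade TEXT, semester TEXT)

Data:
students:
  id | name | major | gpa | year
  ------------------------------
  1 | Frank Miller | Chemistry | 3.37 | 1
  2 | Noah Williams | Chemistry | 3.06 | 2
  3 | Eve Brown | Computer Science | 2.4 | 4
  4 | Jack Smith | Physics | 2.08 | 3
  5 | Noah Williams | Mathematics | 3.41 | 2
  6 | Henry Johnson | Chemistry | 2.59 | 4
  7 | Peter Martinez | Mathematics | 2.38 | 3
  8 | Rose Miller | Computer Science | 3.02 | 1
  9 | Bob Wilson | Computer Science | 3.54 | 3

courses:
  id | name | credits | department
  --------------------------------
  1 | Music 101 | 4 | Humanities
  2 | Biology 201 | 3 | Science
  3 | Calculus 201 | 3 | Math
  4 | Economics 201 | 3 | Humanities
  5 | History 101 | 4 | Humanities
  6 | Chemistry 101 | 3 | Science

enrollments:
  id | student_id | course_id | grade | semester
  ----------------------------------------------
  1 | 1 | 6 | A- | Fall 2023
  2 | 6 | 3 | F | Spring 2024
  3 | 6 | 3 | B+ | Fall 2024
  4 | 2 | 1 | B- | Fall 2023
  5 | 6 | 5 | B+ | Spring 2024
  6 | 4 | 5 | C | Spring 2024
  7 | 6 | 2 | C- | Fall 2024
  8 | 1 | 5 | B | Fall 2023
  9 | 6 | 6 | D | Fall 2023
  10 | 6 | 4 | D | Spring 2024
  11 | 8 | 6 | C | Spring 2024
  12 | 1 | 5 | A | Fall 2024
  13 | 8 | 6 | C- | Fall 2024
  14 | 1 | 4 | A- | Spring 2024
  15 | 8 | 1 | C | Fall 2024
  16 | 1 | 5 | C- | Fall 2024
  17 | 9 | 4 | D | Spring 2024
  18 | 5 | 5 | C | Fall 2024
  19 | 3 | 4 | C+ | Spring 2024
SELECT p.name, COUNT(*) AS n FROM enrollments c JOIN courses p ON c.course_id = p.id GROUP BY p.id, p.name HAVING COUNT(*) >= 2

Execution result:
name | n
Music 101 | 2
Calculus 201 | 2
Economics 201 | 4
History 101 | 6
Chemistry 101 | 4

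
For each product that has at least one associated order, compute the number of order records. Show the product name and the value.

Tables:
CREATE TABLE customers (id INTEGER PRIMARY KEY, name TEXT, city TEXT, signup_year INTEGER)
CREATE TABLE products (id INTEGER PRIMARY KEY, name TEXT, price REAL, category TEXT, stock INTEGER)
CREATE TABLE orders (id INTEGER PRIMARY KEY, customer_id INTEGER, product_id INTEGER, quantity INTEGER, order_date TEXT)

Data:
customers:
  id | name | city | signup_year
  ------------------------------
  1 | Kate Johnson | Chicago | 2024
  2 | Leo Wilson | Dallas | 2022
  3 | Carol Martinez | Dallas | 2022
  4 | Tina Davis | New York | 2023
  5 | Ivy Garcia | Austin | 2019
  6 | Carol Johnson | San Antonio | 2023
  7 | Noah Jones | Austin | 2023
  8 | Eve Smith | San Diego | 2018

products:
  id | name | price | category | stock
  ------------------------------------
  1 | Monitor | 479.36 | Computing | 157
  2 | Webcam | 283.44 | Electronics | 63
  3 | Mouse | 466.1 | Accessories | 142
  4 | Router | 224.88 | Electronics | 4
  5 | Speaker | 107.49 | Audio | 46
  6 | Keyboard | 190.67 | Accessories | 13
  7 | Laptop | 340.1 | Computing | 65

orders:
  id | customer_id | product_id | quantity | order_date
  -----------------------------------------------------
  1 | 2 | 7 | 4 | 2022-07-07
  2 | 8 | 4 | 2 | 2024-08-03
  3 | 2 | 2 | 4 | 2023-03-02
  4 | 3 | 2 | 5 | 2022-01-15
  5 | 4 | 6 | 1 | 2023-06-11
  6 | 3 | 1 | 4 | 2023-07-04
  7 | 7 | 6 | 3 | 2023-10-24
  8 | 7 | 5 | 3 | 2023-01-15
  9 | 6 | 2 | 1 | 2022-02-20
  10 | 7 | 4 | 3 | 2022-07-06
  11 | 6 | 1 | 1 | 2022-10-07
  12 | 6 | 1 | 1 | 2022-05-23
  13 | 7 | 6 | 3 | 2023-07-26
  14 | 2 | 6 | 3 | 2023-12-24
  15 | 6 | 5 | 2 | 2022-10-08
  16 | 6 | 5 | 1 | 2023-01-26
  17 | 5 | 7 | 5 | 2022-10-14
SELECT p.name, COUNT(*) AS n FROM orders c JOIN products p ON c.product_id = p.id GROUP BY p.id, p.name

Execution result:
name | n
Monitor | 3
Webcam | 3
Router | 2
Speaker | 3
Keyboard | 4
Laptop | 2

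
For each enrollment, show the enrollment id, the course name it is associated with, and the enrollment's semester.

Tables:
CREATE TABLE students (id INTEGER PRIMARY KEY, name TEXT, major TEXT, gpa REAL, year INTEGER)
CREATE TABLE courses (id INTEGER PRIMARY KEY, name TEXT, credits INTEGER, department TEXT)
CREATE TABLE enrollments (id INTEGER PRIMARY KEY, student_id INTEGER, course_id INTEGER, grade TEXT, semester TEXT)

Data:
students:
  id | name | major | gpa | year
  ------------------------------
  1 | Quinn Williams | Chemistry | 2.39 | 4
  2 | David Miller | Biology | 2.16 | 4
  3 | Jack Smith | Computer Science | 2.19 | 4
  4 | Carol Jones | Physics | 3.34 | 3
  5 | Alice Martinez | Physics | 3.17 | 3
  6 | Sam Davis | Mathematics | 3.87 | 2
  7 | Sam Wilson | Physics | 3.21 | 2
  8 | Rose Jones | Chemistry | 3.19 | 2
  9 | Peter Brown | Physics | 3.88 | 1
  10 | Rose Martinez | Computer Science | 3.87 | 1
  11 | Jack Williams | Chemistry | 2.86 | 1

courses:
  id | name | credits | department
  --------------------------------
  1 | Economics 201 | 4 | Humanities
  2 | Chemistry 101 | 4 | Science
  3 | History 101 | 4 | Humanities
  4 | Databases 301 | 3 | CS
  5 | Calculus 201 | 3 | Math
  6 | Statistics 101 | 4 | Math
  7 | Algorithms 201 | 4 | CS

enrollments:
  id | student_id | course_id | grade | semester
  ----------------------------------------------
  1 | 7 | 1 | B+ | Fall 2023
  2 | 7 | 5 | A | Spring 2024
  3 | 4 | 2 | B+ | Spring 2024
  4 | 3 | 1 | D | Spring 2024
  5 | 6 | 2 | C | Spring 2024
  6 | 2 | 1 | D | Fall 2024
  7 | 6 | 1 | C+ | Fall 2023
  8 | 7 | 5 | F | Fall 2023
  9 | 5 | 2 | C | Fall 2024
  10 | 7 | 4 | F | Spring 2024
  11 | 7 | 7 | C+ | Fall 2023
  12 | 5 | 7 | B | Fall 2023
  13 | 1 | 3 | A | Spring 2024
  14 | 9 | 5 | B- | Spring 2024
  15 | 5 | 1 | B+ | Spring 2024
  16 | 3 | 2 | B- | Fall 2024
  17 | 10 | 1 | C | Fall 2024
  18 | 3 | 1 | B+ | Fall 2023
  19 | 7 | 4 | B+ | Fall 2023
SELECT c.id, p.name AS course, c.semester FROM enrollments c JOIN courses p ON c.course_id = p.id

Execution result:
id | course | semester
1 | Economics 201 | Fall 2023
2 | Calculus 201 | Spring 2024
3 | Chemistry 101 | Spring 2024
4 | Economics 201 | Spring 2024
5 | Chemistry 101 | Spring 2024
6 | Economics 201 | Fall 2024
7 | Economics 201 | Fall 2023
8 | Calculus 201 | Fall 2023
9 | Chemistry 101 | Fall 2024
10 | Databases 301 | Spring 2024
11 | Algorithms 201 | Fall 2023
12 | Algorithms 201 | Fall 2023
13 | History 101 | Spring 2024
14 | Calculus 201 | Spring 2024
15 | Economics 201 | Spring 2024
16 | Chemistry 101 | Fall 2024
17 | Economics 201 | Fall 2024
18 | Economics 201 | Fall 2023
19 | Databases 301 | Fall 2023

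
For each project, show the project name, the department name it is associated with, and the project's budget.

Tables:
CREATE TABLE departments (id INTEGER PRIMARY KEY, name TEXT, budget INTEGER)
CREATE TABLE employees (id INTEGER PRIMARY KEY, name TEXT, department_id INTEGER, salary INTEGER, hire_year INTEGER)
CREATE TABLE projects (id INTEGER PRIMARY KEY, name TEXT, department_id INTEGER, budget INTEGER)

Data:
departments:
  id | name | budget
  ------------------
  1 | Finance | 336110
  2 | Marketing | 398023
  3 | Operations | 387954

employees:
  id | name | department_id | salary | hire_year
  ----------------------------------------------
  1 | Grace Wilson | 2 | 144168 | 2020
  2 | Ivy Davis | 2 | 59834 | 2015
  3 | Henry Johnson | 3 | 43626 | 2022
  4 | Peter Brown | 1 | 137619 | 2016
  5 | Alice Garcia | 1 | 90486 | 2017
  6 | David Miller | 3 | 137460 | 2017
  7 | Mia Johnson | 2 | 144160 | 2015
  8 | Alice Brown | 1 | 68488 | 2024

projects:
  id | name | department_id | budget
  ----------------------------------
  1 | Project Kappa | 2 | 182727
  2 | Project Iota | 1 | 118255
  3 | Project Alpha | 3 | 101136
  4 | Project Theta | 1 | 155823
SELECT c.name, p.name AS department, c.budget FROM projects c JOIN departments p ON c.department_id = p.id

Execution result:
name | department | budget
Project Kappa | Marketing | 182727
Project Iota | Finance | 118255
Project Alpha | Operations | 101136
Project Theta | Finance | 155823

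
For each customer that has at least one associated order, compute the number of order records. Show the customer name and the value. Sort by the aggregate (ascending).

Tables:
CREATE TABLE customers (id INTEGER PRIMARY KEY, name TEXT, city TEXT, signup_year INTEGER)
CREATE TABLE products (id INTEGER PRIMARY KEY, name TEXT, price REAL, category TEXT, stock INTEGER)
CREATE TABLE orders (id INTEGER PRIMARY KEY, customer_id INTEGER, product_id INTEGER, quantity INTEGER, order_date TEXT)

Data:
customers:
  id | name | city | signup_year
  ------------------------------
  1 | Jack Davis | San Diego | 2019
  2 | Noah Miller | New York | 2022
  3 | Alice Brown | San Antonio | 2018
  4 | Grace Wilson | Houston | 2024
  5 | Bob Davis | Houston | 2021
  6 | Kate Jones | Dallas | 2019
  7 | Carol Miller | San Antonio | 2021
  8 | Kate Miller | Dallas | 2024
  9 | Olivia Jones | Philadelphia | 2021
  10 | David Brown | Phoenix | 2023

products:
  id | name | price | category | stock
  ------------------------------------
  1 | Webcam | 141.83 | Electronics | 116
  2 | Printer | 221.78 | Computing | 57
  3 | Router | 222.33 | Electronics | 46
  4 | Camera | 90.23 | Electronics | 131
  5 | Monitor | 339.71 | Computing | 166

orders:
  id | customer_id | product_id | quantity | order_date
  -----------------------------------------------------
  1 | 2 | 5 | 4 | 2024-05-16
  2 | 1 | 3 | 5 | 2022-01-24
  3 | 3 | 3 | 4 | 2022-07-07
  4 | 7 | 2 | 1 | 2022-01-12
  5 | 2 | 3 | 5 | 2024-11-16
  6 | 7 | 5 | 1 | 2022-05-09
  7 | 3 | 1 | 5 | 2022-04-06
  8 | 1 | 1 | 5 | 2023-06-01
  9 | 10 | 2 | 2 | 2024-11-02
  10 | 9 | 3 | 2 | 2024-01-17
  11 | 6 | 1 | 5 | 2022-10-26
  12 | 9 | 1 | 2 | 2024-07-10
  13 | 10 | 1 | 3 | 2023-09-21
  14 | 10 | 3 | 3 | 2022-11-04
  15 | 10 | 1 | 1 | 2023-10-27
SELECT p.name, COUNT(*) AS n FROM orders c JOIN customers p ON c.customer_id = p.id GROUP BY p.id, p.name ORDER BY n ASC

Execution result:
name | n
Kate Jones | 1
Jack Davis | 2
Noah Miller | 2
Alice Brown | 2
Carol Miller | 2
Olivia Jones | 2
David Brown | 4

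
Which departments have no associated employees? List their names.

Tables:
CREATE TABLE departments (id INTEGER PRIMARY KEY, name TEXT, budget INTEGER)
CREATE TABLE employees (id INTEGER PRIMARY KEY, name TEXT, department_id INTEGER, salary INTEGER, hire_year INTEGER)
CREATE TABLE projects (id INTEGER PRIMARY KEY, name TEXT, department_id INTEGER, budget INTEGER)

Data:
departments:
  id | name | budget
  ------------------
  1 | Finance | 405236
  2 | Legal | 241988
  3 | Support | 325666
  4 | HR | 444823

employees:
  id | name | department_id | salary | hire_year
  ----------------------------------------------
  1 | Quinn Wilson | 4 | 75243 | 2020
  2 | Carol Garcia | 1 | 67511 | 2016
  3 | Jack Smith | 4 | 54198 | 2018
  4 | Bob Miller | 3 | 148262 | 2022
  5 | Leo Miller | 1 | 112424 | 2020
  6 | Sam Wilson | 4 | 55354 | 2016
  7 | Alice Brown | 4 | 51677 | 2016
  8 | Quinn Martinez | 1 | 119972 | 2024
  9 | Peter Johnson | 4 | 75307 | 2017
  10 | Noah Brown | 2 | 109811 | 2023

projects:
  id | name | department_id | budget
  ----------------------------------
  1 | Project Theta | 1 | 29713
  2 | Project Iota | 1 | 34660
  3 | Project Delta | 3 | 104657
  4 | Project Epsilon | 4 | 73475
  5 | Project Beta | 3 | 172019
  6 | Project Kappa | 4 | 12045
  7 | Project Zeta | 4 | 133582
SELECT p.name FROM departments p LEFT JOIN employees c ON c.department_id = p.id WHERE c.id IS NULL

Execution result:
(no rows)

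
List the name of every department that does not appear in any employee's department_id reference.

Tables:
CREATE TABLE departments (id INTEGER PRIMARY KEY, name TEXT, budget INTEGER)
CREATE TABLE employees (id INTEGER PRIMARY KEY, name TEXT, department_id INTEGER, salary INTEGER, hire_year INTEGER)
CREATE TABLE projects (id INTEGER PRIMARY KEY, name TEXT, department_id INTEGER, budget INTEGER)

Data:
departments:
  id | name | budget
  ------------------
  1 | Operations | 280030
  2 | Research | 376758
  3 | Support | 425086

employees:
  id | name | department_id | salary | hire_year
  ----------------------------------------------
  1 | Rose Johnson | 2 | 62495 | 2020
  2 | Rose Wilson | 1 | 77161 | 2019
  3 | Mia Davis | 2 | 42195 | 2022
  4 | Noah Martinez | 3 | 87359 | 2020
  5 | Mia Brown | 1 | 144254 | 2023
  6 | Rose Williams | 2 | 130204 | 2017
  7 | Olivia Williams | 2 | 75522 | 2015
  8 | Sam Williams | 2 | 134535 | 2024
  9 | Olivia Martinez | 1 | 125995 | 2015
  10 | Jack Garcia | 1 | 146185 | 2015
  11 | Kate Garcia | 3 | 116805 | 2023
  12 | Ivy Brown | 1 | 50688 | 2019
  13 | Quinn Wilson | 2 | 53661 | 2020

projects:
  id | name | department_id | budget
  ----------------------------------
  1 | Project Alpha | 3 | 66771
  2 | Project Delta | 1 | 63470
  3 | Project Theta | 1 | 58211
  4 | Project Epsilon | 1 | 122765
SELECT p.name FROM departments p LEFT JOIN employees c ON c.department_id = p.id WHERE c.id IS NULL

Execution result:
(no rows)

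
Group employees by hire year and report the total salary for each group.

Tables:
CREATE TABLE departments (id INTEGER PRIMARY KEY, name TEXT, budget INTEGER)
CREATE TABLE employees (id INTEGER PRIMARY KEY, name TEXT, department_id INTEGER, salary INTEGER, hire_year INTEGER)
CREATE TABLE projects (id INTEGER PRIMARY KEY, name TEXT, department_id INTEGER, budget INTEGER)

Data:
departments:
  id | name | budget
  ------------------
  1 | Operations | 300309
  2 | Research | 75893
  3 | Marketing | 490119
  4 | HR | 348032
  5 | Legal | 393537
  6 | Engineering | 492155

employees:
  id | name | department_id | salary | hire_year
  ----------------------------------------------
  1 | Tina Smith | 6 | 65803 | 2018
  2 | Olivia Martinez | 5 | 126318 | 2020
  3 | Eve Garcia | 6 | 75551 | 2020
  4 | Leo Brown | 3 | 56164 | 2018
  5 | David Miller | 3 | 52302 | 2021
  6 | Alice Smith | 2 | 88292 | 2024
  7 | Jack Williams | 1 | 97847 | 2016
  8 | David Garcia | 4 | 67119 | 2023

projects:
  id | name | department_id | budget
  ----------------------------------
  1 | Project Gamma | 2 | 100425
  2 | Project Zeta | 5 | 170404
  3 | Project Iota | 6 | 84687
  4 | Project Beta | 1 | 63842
SELECT hire_year, SUM(salary) AS sum_salary FROM employees GROUP BY hire_year

Execution result:
hire_year | sum_salary
2016 | 97847
2018 | 121967
2020 | 201869
2021 | 52302
2023 | 67119
2024 | 88292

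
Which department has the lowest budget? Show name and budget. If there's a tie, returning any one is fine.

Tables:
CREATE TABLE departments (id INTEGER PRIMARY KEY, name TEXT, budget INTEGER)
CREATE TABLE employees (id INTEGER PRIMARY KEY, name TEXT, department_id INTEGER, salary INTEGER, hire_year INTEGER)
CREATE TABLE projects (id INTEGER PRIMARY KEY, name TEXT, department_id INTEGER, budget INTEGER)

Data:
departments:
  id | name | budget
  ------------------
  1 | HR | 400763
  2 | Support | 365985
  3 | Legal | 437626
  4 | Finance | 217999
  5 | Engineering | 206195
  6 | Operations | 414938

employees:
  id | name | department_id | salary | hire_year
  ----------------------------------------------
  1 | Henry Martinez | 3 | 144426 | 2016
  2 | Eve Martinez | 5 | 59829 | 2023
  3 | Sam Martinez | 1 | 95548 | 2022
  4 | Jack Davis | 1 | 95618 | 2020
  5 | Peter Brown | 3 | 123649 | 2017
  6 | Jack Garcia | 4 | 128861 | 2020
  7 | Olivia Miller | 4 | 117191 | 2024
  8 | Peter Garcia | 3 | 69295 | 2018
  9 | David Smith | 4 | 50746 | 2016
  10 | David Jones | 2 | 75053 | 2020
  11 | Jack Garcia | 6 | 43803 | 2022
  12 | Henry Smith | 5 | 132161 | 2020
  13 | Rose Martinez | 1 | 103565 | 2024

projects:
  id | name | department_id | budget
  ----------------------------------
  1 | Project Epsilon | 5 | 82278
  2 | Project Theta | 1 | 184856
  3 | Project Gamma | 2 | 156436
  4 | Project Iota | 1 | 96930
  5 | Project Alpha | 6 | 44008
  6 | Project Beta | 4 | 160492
SELECT name, budget FROM departments ORDER BY budget ASC LIMIT 1

Execution result:
name | budget
Engineering | 206195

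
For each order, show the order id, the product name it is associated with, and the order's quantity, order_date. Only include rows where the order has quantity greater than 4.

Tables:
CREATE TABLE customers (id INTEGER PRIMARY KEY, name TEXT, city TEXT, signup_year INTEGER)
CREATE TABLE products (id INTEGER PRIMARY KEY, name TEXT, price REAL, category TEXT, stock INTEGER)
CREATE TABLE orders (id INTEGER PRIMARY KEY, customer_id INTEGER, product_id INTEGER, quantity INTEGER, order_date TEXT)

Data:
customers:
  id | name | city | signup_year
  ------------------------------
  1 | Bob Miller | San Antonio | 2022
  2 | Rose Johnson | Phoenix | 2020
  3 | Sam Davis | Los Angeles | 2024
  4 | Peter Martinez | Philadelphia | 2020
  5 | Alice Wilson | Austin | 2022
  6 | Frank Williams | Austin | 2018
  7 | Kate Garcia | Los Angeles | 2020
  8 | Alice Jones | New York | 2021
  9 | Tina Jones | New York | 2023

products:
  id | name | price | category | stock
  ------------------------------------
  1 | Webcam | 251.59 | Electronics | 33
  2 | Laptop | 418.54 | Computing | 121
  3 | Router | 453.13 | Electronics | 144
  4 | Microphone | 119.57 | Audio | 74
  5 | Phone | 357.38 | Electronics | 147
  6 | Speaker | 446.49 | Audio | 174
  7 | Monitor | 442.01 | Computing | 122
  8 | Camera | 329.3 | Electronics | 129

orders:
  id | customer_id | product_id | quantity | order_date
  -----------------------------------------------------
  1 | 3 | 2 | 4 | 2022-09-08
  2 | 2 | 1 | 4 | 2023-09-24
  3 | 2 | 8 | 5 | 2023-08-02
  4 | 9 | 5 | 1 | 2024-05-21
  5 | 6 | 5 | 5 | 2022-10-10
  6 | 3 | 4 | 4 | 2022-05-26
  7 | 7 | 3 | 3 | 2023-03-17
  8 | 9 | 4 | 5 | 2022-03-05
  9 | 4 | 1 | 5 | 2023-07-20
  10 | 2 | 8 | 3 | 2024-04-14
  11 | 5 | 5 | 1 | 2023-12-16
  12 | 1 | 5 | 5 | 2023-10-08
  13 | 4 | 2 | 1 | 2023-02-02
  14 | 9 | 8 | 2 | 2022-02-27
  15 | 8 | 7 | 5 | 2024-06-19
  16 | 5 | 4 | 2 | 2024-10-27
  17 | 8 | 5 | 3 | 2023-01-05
SELECT c.id, p.name AS product, c.quantity, c.order_date FROM orders c JOIN products p ON c.product_id = p.id WHERE c.quantity > 4

Execution result:
id | product | quantity | order_date
3 | Camera | 5 | 2023-08-02
5 | Phone | 5 | 2022-10-10
8 | Microphone | 5 | 2022-03-05
9 | Webcam | 5 | 2023-07-20
12 | Phone | 5 | 2023-10-08
15 | Monitor | 5 | 2024-06-19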